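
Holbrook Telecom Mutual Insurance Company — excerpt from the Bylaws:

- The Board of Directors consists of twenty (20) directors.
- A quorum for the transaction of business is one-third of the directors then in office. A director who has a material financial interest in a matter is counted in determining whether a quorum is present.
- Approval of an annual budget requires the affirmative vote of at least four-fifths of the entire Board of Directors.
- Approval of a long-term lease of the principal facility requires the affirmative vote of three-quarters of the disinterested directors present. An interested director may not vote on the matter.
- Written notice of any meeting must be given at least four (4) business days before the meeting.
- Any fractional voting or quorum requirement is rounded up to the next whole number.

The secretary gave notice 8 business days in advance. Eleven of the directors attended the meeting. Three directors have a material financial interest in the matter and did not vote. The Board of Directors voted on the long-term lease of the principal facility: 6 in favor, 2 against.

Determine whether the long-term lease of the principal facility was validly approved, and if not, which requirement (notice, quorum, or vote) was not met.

Notice: 8 business days given; 4 required (8 ≥ 4). Satisfied.
Quorum: 11 present (interested directors count toward quorum); quorum is 7. Satisfied.
Vote: the long-term lease of the principal facility requires three-fourths of the disinterested directors present (11 − 3 = 8). 3/4 of 8 = 6, so 6 affirmative votes are needed; 6 voted in favor. Satisfied.

Valid — all requirements satisfied.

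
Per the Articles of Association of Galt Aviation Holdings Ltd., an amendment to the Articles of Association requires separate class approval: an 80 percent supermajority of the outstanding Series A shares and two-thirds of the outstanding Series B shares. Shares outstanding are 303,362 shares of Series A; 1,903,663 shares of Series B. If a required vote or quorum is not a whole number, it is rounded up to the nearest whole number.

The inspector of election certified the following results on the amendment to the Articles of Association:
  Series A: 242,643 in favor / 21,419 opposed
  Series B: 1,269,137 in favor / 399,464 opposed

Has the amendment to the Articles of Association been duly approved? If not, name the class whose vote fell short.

Not approved — the Series A shares did not give the required vote.

Series A: 4/5 of 303362 = 242689.60, rounded up to 242690; 242,690 required, 242,643 in favor — not approved.
Series B: 2/3 of 1903663 = 1269108.67, rounded up to 1269109; 1,269,109 required, 1,269,137 in favor — approved.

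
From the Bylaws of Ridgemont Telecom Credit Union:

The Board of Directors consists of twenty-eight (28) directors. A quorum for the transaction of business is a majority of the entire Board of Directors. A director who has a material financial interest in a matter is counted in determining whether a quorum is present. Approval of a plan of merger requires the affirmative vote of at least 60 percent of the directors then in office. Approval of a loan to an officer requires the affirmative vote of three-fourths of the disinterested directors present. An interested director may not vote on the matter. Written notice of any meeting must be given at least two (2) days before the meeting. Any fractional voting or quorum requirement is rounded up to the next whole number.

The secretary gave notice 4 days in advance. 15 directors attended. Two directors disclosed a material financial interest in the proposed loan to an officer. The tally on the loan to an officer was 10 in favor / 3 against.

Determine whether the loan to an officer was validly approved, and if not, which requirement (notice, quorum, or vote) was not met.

Notice: 4 days given; 2 required (4 ≥ 2). Satisfied.
Quorum: 15 present (interested directors count toward quorum); quorum is 15. Satisfied.
Vote: the loan to an officer requires three-fourths of the disinterested directors present (15 − 2 = 13). 3/4 of 13 = 9.75, rounded up to 10, so 10 affirmative votes are needed; 10 voted in favor. Satisfied.

Valid — all requirements satisfied.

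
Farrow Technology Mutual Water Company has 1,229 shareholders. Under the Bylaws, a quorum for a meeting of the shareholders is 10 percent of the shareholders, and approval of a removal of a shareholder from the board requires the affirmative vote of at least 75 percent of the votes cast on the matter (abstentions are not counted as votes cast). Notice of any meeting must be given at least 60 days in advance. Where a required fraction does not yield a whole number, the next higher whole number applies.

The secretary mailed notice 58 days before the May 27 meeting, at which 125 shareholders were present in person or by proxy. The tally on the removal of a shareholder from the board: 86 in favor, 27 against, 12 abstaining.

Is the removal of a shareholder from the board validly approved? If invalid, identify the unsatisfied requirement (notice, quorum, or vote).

Notice: 58 days given; 60 required. Not satisfied.
Quorum: 10% of 1,229 = 122.90, rounded up to 123; 125 present. Satisfied.
Vote: requires three-fourths of the votes cast (125 − 12 abstaining = 113); 3/4 of 113 = 84.75, rounded up to 85, so 85 needed; 86 in favor. Satisfied.

Invalid — notice requirement not satisfied.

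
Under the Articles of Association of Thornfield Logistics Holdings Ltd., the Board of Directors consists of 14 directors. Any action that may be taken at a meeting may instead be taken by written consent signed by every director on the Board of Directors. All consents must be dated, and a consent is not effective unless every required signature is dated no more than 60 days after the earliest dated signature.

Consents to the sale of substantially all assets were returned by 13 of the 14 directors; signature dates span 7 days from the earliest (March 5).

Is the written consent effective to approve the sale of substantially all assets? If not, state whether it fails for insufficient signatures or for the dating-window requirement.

Not effective — insufficient signatures.

Signatures required: every one of 14 — unanimous means all 14, so 14 needed; 13 signed. Insufficient.
Dating window: the latest signature is 7 days after the earliest; the limit is 60 days. Within the window.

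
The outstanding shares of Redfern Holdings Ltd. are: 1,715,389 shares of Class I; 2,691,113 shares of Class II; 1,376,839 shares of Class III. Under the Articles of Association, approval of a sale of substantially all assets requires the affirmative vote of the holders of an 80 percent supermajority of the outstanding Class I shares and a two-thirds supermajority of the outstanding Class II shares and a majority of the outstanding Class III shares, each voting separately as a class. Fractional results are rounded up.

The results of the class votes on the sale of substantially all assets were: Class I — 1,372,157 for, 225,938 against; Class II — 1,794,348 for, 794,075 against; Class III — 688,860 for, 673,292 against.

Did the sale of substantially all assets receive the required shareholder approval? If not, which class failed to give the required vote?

Not approved — the Class I shares did not give the required vote.

Class I: 4/5 of 1715389 = 1372311.20, rounded up to 1372312; 1,372,312 required, 1,372,157 in favor — not approved.
Class II: 2/3 of 2691113 = 1794075.33, rounded up to 1794076; 1,794,076 required, 1,794,348 in favor — approved.
Class III: a majority of 1376839 is 688420; 688,420 required, 688,860 in favor — approved.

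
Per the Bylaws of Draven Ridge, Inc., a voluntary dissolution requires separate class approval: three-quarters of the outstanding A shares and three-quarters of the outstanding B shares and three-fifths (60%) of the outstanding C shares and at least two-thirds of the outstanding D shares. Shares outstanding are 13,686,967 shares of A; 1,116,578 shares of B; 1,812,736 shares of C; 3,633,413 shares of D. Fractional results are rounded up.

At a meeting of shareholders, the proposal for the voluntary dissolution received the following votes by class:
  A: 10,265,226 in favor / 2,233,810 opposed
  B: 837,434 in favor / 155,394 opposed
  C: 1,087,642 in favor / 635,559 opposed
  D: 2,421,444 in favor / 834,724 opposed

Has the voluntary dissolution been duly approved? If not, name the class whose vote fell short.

A: 3/4 of 13686967 = 10265225.25, rounded up to 10265226; 10,265,226 required, 10,265,226 in favor — approved.
B: 3/4 of 1116578 = 837433.50, rounded up to 837434; 837,434 required, 837,434 in favor — approved.
C: 3/5 of 1812736 = 1087641.60, rounded up to 1087642; 1,087,642 required, 1,087,642 in favor — approved.
D: 2/3 of 3633413 = 2422275.33, rounded up to 2422276; 2,422,276 required, 2,421,444 in favor — not approved.

Not approved — the D shares did not give the required vote.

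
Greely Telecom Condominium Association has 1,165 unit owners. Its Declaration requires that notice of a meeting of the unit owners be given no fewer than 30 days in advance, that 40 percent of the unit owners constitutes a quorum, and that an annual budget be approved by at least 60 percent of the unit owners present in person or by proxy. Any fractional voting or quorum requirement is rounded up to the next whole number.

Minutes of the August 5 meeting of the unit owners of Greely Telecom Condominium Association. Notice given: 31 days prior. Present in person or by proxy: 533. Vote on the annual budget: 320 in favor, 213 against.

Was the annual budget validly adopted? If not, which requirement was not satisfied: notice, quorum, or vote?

Valid — all requirements satisfied.

Notice: 31 days given; 30 required. Satisfied.
Quorum: 40% of 1,165 = 466; 533 present. Satisfied.
Vote: requires three-fifths of those present (533); 3/5 of 533 = 319.80, rounded up to 320, so 320 needed; 320 in favor. Satisfied.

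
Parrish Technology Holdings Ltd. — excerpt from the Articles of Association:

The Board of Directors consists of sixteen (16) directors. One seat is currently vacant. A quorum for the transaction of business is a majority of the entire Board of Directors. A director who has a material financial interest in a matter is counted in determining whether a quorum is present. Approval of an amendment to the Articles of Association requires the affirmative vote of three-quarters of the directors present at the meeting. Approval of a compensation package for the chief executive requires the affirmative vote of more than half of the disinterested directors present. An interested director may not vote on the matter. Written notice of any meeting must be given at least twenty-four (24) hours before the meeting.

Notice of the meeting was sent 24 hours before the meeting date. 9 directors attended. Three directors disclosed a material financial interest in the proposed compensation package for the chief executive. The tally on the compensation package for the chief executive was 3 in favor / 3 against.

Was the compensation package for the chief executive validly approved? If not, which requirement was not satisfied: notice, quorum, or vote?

Invalid — vote requirement not satisfied.

Notice: 24 hours given; 24 required (24 ≥ 24). Satisfied.
Quorum: 9 present (interested directors count toward quorum); quorum is 9. Satisfied.
Vote: the compensation package for the chief executive requires a majority of the disinterested directors present (9 − 3 = 6). A majority of 6 is 4, so 4 affirmative votes are needed; 3 voted in favor. Not satisfied.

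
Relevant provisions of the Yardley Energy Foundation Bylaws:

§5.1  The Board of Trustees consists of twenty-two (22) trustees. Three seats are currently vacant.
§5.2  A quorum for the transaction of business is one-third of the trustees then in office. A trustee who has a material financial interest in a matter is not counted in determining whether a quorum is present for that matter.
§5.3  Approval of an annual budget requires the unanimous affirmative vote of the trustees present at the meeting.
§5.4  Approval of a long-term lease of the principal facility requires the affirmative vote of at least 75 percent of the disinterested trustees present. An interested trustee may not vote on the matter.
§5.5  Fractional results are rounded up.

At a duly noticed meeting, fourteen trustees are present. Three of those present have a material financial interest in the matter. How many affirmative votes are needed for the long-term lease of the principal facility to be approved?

9

The long-term lease of the principal facility requires three-fourths of the disinterested trustees present (14 − 3 = 11).
3/4 of 11 = 8.25, rounded up to 9.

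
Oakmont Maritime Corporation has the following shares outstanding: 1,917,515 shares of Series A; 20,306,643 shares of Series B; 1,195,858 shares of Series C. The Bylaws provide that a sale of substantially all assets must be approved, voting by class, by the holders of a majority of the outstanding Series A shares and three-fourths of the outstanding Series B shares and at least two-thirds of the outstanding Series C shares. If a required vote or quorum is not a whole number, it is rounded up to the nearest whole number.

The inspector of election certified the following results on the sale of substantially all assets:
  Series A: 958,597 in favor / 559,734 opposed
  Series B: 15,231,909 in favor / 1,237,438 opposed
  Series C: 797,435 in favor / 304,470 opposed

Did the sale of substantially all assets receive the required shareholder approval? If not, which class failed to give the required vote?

Series A: a majority of 1917515 is 958758; 958,758 required, 958,597 in favor — not approved.
Series B: 3/4 of 20306643 = 15229982.25, rounded up to 15229983; 15,229,983 required, 15,231,909 in favor — approved.
Series C: 2/3 of 1195858 = 797238.67, rounded up to 797239; 797,239 required, 797,435 in favor — approved.

Not approved — the Series A shares did not give the required vote.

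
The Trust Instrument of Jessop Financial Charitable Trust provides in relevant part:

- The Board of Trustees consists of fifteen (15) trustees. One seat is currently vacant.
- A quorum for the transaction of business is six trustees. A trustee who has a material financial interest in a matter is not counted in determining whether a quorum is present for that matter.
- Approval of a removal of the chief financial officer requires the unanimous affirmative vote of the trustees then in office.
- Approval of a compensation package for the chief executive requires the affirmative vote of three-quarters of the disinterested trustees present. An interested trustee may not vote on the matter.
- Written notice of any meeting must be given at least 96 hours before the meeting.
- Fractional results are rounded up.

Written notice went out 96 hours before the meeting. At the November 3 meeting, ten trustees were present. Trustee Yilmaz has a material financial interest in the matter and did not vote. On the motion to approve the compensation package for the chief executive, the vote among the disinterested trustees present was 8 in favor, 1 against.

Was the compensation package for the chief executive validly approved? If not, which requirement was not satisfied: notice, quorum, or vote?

Notice: 96 hours given; 96 required (96 ≥ 96). Satisfied.
Quorum: 10 present, but the 1 interested trustee does not count, leaving 9. Quorum is 6. Satisfied.
Vote: the compensation package for the chief executive requires three-fourths of the disinterested trustees present (10 − 1 = 9). 3/4 of 9 = 6.75, rounded up to 7, so 7 affirmative votes are needed; 8 voted in favor. Satisfied.

Valid — all requirements satisfied.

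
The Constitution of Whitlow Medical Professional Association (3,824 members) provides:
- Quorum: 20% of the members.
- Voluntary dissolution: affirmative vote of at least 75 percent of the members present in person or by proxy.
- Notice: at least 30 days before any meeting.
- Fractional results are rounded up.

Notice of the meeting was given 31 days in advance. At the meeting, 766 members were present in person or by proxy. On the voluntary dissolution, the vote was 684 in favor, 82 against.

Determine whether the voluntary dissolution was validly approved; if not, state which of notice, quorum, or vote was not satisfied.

Valid — all requirements satisfied.

Notice: 31 days given; 30 required. Satisfied.
Quorum: 20% of 3,824 = 764.80, rounded up to 765; 766 present. Satisfied.
Vote: requires three-fourths of those present (766); 3/4 of 766 = 574.50, rounded up to 575, so 575 needed; 684 in favor. Satisfied.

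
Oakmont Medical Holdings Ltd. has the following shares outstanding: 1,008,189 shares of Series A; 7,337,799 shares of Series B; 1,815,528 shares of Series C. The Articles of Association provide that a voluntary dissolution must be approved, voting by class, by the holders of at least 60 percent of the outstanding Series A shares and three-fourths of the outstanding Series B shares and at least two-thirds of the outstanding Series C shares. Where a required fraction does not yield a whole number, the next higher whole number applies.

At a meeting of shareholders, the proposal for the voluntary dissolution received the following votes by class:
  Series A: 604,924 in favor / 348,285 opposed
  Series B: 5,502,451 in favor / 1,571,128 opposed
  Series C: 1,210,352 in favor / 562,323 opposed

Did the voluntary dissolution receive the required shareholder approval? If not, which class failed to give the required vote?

Not approved — the Series B shares did not give the required vote.

Series A: 3/5 of 1008189 = 604913.40, rounded up to 604914; 604,914 required, 604,924 in favor — approved.
Series B: 3/4 of 7337799 = 5503349.25, rounded up to 5503350; 5,503,350 required, 5,502,451 in favor — not approved.
Series C: 2/3 of 1815528 = 1210352; 1,210,352 required, 1,210,352 in favor — approved.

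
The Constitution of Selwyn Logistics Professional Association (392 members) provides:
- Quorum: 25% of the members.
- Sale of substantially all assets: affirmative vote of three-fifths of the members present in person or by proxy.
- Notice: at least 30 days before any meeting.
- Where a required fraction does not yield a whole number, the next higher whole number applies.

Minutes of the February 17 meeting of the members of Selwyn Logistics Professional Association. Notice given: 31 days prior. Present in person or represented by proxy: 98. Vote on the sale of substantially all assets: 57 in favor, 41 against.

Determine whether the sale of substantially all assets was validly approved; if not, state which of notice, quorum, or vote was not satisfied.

Notice: 31 days given; 30 required. Satisfied.
Quorum: 25% of 392 = 98; 98 present. Satisfied.
Vote: requires three-fifths of those present (98); 3/5 of 98 = 58.80, rounded up to 59, so 59 needed; 57 in favor. Not satisfied.

Invalid — vote requirement not satisfied.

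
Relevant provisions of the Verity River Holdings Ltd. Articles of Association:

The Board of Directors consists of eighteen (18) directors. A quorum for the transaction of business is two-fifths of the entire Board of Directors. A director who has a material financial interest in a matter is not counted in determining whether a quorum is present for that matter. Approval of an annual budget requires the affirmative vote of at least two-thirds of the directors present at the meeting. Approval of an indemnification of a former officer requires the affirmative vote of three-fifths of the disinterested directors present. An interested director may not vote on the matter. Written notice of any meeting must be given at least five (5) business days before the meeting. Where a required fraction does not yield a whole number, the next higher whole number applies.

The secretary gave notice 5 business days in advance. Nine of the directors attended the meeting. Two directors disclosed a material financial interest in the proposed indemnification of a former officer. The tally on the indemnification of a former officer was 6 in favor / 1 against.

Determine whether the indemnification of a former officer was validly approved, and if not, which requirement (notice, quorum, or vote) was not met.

Invalid — quorum requirement not satisfied.

Notice: 5 business days given; 5 required (5 ≥ 5). Satisfied.
Quorum: 9 present, but the 2 interested directors do not count, leaving 7. Quorum is 8. Not satisfied.
Vote: the indemnification of a former officer requires three-fifths of the disinterested directors present (9 − 2 = 7). 3/5 of 7 = 4.20, rounded up to 5, so 5 affirmative votes are needed; 6 voted in favor. Satisfied. (Moot — without a quorum no business can be validly transacted.)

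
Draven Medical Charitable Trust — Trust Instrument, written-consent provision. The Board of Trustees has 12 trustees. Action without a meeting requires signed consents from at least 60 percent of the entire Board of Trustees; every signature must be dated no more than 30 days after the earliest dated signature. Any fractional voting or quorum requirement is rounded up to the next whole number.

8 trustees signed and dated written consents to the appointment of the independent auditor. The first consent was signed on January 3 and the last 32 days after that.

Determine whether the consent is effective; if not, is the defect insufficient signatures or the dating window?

Not effective — dating-window requirement not satisfied.

Signatures required: at least 60 percent of 12 — 3/5 of 12 = 7.20, rounded up to 8, so 8 needed; 8 signed. Sufficient.
Dating window: the latest signature is 32 days after the earliest; the limit is 30 days. Outside the window.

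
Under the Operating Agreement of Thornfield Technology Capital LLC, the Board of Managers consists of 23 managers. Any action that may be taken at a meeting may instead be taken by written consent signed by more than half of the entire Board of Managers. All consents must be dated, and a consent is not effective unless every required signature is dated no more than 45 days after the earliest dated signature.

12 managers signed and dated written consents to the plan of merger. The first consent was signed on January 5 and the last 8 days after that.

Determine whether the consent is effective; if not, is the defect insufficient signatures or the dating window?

Signatures required: more than half of 23 — a majority of 23 is 12, so 12 needed; 12 signed. Sufficient.
Dating window: the latest signature is 8 days after the earliest; the limit is 45 days. Within the window.

Effective — both the signature and dating-window requirements are satisfied.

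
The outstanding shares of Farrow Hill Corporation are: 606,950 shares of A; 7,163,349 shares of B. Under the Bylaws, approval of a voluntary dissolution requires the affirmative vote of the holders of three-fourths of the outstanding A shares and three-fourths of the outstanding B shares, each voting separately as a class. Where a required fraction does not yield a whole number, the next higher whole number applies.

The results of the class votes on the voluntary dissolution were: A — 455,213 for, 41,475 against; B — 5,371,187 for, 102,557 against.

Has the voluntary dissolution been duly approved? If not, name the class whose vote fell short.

A: 3/4 of 606950 = 455212.50, rounded up to 455213; 455,213 required, 455,213 in favor — approved.
B: 3/4 of 7163349 = 5372511.75, rounded up to 5372512; 5,372,512 required, 5,371,187 in favor — not approved.

Not approved — the B shares did not give the required vote.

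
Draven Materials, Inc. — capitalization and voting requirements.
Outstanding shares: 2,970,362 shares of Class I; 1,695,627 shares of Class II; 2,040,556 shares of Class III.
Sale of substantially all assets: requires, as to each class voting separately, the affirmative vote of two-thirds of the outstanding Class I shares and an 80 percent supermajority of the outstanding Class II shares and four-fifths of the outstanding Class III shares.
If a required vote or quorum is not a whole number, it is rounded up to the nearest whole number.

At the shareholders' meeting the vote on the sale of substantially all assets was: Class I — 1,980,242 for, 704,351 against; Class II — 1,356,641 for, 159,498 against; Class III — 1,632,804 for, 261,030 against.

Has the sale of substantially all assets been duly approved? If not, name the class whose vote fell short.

Approved — every class gave the required vote.

Class I: 2/3 of 2970362 = 1980241.33, rounded up to 1980242; 1,980,242 required, 1,980,242 in favor — approved.
Class II: 4/5 of 1695627 = 1356501.60, rounded up to 1356502; 1,356,502 required, 1,356,641 in favor — approved.
Class III: 4/5 of 2040556 = 1632444.80, rounded up to 1632445; 1,632,445 required, 1,632,804 in favor — approved.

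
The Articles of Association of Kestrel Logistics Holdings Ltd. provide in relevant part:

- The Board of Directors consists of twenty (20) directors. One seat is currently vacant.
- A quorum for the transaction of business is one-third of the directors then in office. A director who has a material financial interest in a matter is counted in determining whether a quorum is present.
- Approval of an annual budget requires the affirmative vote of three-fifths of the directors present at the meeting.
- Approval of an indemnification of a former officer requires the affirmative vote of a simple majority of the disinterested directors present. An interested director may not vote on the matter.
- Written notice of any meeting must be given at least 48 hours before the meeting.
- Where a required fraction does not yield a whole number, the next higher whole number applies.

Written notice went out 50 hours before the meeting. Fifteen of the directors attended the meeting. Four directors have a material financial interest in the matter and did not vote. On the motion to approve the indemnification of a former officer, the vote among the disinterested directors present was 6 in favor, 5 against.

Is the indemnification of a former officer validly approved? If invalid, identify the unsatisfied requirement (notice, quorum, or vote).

Notice: 50 hours given; 48 required (50 ≥ 48). Satisfied.
Quorum: 15 present (interested directors count toward quorum); quorum is 7. Satisfied.
Vote: the indemnification of a former officer requires a majority of the disinterested directors present (15 − 4 = 11). A majority of 11 is 6, so 6 affirmative votes are needed; 6 voted in favor. Satisfied.

Valid — all requirements satisfied.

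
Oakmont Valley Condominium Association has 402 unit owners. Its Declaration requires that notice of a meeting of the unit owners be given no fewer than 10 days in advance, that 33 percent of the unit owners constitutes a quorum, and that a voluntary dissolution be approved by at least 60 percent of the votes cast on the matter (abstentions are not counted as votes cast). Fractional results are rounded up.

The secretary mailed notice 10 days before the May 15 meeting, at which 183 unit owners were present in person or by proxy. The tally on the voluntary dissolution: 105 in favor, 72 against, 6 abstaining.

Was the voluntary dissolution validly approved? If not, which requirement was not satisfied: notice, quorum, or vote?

Notice: 10 days given; 10 required. Satisfied.
Quorum: 33% of 402 = 132.66, rounded up to 133; 183 present. Satisfied.
Vote: requires three-fifths of the votes cast (183 − 6 abstaining = 177); 3/5 of 177 = 106.20, rounded up to 107, so 107 needed; 105 in favor. Not satisfied.

Invalid — vote requirement not satisfied.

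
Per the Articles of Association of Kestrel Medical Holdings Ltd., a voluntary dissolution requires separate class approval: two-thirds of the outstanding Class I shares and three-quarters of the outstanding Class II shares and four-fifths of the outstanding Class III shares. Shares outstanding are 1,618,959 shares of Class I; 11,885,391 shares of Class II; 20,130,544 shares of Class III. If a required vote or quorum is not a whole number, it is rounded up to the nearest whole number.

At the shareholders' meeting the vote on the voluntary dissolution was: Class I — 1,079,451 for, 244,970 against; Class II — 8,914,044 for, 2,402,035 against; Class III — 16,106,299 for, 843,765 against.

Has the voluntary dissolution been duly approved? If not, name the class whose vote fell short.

Class I: 2/3 of 1618959 = 1079306; 1,079,306 required, 1,079,451 in favor — approved.
Class II: 3/4 of 11885391 = 8914043.25, rounded up to 8914044; 8,914,044 required, 8,914,044 in favor — approved.
Class III: 4/5 of 20130544 = 16104435.20, rounded up to 16104436; 16,104,436 required, 16,106,299 in favor — approved.

Approved — every class gave the required vote.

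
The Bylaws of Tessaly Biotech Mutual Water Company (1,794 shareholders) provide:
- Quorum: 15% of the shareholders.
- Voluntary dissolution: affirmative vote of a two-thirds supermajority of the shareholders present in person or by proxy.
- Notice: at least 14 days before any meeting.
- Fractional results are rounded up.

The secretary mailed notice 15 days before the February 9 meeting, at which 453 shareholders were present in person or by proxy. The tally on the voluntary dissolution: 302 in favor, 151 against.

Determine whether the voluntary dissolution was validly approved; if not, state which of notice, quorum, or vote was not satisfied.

Notice: 15 days given; 14 required. Satisfied.
Quorum: 15% of 1,794 = 269.10, rounded up to 270; 453 present. Satisfied.
Vote: requires two-thirds of those present (453); 2/3 of 453 = 302, so 302 needed; 302 in favor. Satisfied.

Valid — all requirements satisfied.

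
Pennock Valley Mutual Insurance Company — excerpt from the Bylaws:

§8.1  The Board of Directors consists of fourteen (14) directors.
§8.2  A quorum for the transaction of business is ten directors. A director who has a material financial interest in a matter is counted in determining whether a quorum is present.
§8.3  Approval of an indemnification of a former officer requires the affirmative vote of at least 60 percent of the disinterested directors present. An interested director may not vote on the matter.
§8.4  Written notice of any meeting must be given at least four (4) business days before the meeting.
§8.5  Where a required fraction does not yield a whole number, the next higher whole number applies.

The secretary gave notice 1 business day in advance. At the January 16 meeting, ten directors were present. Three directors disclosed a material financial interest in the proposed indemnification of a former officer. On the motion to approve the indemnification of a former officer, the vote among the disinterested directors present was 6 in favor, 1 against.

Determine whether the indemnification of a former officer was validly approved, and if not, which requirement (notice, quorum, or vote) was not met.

Notice: 1 business day given; 4 required (1 < 4). Not satisfied.
Quorum: 10 present (interested directors count toward quorum); quorum is 10. Satisfied.
Vote: the indemnification of a former officer requires three-fifths of the disinterested directors present (10 − 3 = 7). 3/5 of 7 = 4.20, rounded up to 5, so 5 affirmative votes are needed; 6 voted in favor. Satisfied.

Invalid — notice requirement not satisfied.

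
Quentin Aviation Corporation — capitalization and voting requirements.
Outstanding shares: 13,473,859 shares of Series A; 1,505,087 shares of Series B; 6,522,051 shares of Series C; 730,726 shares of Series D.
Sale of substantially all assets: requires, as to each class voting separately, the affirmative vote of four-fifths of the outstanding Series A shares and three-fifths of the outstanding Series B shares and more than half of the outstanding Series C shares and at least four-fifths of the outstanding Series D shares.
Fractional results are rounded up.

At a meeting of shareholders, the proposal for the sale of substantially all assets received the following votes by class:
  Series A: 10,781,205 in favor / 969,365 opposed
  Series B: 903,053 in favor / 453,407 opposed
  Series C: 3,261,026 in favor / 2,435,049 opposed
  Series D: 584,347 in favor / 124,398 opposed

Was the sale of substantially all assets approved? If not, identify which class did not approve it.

Not approved — the Series D shares did not give the required vote.

Series A: 4/5 of 13473859 = 10779087.20, rounded up to 10779088; 10,779,088 required, 10,781,205 in favor — approved.
Series B: 3/5 of 1505087 = 903052.20, rounded up to 903053; 903,053 required, 903,053 in favor — approved.
Series C: a majority of 6522051 is 3261026; 3,261,026 required, 3,261,026 in favor — approved.
Series D: 4/5 of 730726 = 584580.80, rounded up to 584581; 584,581 required, 584,347 in favor — not approved.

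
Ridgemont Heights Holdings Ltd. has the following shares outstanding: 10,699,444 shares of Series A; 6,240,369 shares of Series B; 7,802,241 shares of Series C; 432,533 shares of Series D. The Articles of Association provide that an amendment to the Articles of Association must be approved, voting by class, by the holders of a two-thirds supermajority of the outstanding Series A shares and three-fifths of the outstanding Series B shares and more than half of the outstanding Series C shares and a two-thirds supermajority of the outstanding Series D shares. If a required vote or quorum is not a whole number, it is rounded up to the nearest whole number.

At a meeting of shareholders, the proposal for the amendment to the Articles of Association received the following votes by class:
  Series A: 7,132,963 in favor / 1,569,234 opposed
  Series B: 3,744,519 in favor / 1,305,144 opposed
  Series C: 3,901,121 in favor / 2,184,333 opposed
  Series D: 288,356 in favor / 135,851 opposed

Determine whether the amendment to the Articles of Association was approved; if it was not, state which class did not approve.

Series A: 2/3 of 10699444 = 7132962.67, rounded up to 7132963; 7,132,963 required, 7,132,963 in favor — approved.
Series B: 3/5 of 6240369 = 3744221.40, rounded up to 3744222; 3,744,222 required, 3,744,519 in favor — approved.
Series C: a majority of 7802241 is 3901121; 3,901,121 required, 3,901,121 in favor — approved.
Series D: 2/3 of 432533 = 288355.33, rounded up to 288356; 288,356 required, 288,356 in favor — approved.

Approved — every class gave the required vote.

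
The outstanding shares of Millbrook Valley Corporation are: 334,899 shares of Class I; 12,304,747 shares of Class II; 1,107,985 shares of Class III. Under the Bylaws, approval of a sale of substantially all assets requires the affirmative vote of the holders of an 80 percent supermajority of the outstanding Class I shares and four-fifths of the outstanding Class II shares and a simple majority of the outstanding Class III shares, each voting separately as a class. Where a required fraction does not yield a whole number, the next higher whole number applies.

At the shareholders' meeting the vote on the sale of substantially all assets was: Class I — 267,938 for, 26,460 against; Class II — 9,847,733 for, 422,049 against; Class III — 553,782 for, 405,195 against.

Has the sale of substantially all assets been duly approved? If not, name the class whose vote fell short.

Class I: 4/5 of 334899 = 267919.20, rounded up to 267920; 267,920 required, 267,938 in favor — approved.
Class II: 4/5 of 12304747 = 9843797.60, rounded up to 9843798; 9,843,798 required, 9,847,733 in favor — approved.
Class III: a majority of 1107985 is 553993; 553,993 required, 553,782 in favor — not approved.

Not approved — the Class III shares did not give the required vote.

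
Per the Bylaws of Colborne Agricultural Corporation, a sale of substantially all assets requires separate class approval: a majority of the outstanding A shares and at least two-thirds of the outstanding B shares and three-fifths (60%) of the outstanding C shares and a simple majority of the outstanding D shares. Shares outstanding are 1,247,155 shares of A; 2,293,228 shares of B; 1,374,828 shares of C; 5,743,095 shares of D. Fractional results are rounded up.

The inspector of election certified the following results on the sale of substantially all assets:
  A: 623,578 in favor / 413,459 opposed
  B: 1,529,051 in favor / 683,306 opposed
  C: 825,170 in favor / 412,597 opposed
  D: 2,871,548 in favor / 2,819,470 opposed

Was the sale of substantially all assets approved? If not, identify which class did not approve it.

Approved — every class gave the required vote.

A: a majority of 1247155 is 623578; 623,578 required, 623,578 in favor — approved.
B: 2/3 of 2293228 = 1528818.67, rounded up to 1528819; 1,528,819 required, 1,529,051 in favor — approved.
C: 3/5 of 1374828 = 824896.80, rounded up to 824897; 824,897 required, 825,170 in favor — approved.
D: a majority of 5743095 is 2871548; 2,871,548 required, 2,871,548 in favor — approved.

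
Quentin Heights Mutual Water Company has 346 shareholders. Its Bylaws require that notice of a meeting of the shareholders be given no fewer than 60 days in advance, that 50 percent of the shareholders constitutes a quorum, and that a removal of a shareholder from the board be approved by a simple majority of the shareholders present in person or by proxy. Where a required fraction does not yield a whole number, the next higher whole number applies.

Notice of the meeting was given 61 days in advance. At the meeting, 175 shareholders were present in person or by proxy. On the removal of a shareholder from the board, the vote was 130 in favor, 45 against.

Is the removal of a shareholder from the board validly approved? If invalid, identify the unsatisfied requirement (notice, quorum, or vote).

Notice: 61 days given; 60 required. Satisfied.
Quorum: 50% of 346 = 173; 175 present. Satisfied.
Vote: requires a majority of those present (175); a majority of 175 is 88, so 88 needed; 130 in favor. Satisfied.

Valid — all requirements satisfied.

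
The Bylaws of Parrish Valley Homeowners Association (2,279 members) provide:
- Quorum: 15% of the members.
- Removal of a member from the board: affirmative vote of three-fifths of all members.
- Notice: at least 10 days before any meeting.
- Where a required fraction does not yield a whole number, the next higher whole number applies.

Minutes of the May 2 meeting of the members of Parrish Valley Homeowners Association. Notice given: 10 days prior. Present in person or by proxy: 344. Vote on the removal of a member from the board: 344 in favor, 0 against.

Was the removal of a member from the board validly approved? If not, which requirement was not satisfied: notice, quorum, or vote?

Invalid — vote requirement not satisfied.

Notice: 10 days given; 10 required. Satisfied.
Quorum: 15% of 2,279 = 341.85, rounded up to 342; 344 present. Satisfied.
Vote: requires three-fifths of all members (2,279); 3/5 of 2279 = 1367.40, rounded up to 1368, so 1,368 needed; 344 in favor. Not satisfied.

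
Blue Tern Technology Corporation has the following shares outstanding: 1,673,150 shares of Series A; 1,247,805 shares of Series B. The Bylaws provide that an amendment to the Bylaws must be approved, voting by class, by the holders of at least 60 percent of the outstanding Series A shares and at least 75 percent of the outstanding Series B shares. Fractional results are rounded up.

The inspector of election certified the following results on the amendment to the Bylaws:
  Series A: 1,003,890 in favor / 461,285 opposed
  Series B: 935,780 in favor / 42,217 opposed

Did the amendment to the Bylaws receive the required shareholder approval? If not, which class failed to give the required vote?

Not approved — the Series B shares did not give the required vote.

Series A: 3/5 of 1673150 = 1003890; 1,003,890 required, 1,003,890 in favor — approved.
Series B: 3/4 of 1247805 = 935853.75, rounded up to 935854; 935,854 required, 935,780 in favor — not approved.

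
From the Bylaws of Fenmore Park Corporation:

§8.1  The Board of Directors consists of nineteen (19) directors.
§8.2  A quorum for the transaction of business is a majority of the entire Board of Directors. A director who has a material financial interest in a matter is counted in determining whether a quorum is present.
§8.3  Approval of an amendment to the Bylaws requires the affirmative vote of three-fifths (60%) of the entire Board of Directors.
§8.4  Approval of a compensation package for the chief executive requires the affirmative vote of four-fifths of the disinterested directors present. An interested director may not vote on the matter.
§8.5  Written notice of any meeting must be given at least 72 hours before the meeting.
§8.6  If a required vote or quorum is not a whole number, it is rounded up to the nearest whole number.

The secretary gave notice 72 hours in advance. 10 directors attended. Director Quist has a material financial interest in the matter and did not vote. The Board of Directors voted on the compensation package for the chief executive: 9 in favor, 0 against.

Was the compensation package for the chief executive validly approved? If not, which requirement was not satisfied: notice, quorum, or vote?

Notice: 72 hours given; 72 required (72 ≥ 72). Satisfied.
Quorum: 10 present (interested directors count toward quorum); quorum is 10. Satisfied.
Vote: the compensation package for the chief executive requires four-fifths of the disinterested directors present (10 − 1 = 9). 4/5 of 9 = 7.20, rounded up to 8, so 8 affirmative votes are needed; 9 voted in favor. Satisfied.

Valid — all requirements satisfied.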